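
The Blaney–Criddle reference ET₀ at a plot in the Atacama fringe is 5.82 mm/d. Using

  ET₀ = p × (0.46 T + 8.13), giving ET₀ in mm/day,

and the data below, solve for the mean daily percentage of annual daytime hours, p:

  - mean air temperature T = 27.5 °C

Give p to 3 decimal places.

0.280

p = ET₀ / (0.46 T + 8.13) = 5.82 / (0.46 × 27.5 + 8.13) = 5.82 / 20.780 = 0.2801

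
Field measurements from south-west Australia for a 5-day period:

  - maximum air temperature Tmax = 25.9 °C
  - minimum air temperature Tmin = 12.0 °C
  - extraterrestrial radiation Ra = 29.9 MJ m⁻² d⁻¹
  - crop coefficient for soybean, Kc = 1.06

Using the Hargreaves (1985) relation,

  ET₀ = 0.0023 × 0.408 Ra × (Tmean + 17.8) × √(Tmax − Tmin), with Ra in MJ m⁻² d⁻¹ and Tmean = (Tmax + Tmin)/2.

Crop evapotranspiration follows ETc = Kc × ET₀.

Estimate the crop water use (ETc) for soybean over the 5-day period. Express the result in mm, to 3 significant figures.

Tmean = (25.9 + 12.0)/2 = 18.95 °C
0.408 Ra = 0.408 × 29.9 = 12.1992 mm/d equivalent
ET₀ = 0.0023 × 12.1992 × (18.95 + 17.8) × √13.9 = 0.0023 × 12.1992 × 36.75 × 3.7283 = 3.8444 mm/d
ETc = Kc × ET₀ = 1.06 × 3.8444 = 4.0751 mm/d
Over 5 days: 4.0751 × 5 = 20.376 mm

20.4 mm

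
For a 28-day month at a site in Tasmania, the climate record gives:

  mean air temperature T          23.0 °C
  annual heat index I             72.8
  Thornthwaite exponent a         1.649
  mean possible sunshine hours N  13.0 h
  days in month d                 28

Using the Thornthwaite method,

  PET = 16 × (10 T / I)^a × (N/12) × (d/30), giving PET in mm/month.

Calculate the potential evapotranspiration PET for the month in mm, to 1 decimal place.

107.8 mm

10T/I = 10 × 23.0 / 72.8 = 3.1593
(10T/I)^a = 3.1593^1.649 = 6.6654
Uncorrected PET = 16 × 6.6654 = 106.646 mm
Correction = (N/12)(d/30) = (13.0/12)(28/30) = 1.0111
PET = 106.646 × 1.0111 = 107.830 mm/month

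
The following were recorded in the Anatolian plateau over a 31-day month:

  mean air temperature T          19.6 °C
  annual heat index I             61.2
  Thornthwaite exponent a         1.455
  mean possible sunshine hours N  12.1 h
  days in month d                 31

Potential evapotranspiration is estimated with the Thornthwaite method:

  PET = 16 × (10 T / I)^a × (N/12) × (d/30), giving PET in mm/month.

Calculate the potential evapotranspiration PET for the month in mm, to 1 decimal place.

10T/I = 10 × 19.6 / 61.2 = 3.2026
(10T/I)^a = 3.2026^1.455 = 5.4388
Uncorrected PET = 16 × 5.4388 = 87.021 mm
Correction = (N/12)(d/30) = (12.1/12)(31/30) = 1.0419
PET = 87.021 × 1.0419 = 90.667 mm/month

90.7 mm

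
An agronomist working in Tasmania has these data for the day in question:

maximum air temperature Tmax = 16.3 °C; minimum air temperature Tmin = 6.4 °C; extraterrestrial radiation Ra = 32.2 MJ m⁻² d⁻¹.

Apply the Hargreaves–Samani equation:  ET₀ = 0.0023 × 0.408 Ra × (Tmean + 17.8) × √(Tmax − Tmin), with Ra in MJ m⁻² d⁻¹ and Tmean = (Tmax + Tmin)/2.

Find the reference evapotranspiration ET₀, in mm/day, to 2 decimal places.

2.77 mm/day

Tmean = (16.3 + 6.4)/2 = 11.35 °C
0.408 Ra = 0.408 × 32.2 = 13.1376 mm/d equivalent
ET₀ = 0.0023 × 13.1376 × (11.35 + 17.8) × √9.9 = 0.0023 × 13.1376 × 29.15 × 3.1464 = 2.7714 mm/d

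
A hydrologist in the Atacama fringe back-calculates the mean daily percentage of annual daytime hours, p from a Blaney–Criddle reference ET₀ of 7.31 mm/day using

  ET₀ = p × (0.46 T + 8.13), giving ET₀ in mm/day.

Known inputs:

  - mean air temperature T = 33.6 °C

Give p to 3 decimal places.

0.310

p = ET₀ / (0.46 T + 8.13) = 7.31 / (0.46 × 33.6 + 8.13) = 7.31 / 23.586 = 0.3099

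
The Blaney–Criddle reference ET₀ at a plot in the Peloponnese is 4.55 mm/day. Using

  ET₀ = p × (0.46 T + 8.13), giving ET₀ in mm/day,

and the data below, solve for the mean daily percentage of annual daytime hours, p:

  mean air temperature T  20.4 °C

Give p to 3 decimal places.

0.260

p = ET₀ / (0.46 T + 8.13) = 4.55 / (0.46 × 20.4 + 8.13) = 4.55 / 17.514 = 0.2598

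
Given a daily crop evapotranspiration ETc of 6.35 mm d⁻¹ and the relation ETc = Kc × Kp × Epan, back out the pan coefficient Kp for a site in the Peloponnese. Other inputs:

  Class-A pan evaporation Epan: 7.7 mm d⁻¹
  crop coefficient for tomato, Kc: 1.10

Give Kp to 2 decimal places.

ETc = Kc × Kp × Epan  ⇒  Kp = ETc / (Kc × Epan)
Kp = 6.35 / (1.10 × 7.7) = 6.35 / 8.470 = 0.7497

0.75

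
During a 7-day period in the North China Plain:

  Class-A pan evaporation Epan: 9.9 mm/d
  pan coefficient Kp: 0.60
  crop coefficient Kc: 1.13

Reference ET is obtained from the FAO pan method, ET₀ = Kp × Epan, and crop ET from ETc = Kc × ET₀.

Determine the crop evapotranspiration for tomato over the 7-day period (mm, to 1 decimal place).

ET₀ = 0.60 × 9.9 = 5.9400 mm/d
ETc = Kc × ET₀ = 1.13 × 5.9400 = 6.7122 mm/d
Over 7 days: 6.7122 × 7 = 46.985 mm

47.0 mm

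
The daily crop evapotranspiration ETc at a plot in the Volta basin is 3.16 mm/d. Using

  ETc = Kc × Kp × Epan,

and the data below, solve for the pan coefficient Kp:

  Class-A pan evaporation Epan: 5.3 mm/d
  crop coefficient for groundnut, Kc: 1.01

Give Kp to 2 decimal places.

0.59

ETc = Kc × Kp × Epan  ⇒  Kp = ETc / (Kc × Epan)
Kp = 3.16 / (1.01 × 5.3) = 3.16 / 5.353 = 0.5903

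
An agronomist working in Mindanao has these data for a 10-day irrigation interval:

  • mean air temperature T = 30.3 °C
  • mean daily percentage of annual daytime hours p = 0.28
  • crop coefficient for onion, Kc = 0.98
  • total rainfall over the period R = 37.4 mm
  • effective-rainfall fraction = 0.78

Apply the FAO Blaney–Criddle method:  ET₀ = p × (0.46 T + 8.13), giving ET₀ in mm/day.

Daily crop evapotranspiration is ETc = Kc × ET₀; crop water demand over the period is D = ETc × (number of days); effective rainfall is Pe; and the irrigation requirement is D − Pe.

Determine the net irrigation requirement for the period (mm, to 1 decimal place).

31.4 mm

ET₀ = 0.28 × (0.46 × 30.3 + 8.13) = 0.28 × 22.068 = 6.1790 mm/d
ETc = Kc × ET₀ = 0.98 × 6.1790 = 6.0554 mm/d
Crop demand D = ETc × 10 d = 6.0554 × 10 = 60.554 mm
Pe = 0.78 × 37.4 = 29.172 mm
D − Pe = 60.554 − 29.172 = 31.382 mm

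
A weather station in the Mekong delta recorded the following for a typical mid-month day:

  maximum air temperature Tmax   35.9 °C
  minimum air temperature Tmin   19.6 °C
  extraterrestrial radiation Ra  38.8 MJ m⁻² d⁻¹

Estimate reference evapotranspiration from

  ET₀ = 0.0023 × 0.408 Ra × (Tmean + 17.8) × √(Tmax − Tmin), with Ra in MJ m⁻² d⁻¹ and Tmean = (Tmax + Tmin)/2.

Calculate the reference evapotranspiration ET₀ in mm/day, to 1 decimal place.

Tmean = (35.9 + 19.6)/2 = 27.75 °C
0.408 Ra = 0.408 × 38.8 = 15.8304 mm/d equivalent
ET₀ = 0.0023 × 15.8304 × (27.75 + 17.8) × √16.3 = 0.0023 × 15.8304 × 45.55 × 4.0373 = 6.6957 mm/d

6.7 mm/day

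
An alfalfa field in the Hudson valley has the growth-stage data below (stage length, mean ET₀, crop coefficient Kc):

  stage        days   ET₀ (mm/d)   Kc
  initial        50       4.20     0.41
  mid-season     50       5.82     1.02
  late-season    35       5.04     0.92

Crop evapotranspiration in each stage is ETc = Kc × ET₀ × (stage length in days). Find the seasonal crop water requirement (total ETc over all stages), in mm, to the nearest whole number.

initial: 0.41 × 4.20 × 50 = 86.10 mm
mid-season: 1.02 × 5.82 × 50 = 296.82 mm
late-season: 0.92 × 5.04 × 35 = 162.29 mm
Seasonal total = 545.21 mm

545 mm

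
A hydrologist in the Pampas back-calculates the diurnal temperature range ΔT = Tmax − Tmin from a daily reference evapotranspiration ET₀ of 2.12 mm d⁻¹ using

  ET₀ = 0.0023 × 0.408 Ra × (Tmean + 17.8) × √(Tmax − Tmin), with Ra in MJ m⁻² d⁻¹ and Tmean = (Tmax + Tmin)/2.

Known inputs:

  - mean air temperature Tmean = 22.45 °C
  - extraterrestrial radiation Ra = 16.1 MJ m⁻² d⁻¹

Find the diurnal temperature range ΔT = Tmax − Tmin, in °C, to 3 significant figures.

√ΔT = ET₀ / [0.0023 × 0.408 × Ra × (Tmean+17.8)] = 2.12 / (0.0023 × 6.5688 × 40.25) = 3.4862
ΔT = 3.4862² = 12.154 °C

12.2 °C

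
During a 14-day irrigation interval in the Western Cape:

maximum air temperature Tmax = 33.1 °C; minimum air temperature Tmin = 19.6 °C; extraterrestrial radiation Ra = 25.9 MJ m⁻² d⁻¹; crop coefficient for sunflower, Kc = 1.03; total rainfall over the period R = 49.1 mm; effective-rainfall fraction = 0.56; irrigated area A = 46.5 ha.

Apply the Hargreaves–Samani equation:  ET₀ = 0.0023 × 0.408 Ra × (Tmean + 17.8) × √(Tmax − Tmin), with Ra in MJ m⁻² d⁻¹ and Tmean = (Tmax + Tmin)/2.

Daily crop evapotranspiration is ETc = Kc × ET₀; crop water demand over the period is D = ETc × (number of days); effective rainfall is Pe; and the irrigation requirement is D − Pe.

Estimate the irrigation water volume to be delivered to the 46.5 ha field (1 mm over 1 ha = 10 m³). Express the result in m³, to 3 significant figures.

13700 m³

Tmean = (33.1 + 19.6)/2 = 26.35 °C
0.408 Ra = 0.408 × 25.9 = 10.5672 mm/d equivalent
ET₀ = 0.0023 × 10.5672 × (26.35 + 17.8) × √13.5 = 0.0023 × 10.5672 × 44.15 × 3.6742 = 3.9426 mm/d
ETc = Kc × ET₀ = 1.03 × 3.9426 = 4.0609 mm/d
Crop demand D = ETc × 14 d = 4.0609 × 14 = 56.853 mm
Pe = 0.56 × 49.1 = 27.496 mm
D − Pe = 56.853 − 27.496 = 29.357 mm
Volume = 29.357 mm × 46.5 ha × 10 = 13651.0 m³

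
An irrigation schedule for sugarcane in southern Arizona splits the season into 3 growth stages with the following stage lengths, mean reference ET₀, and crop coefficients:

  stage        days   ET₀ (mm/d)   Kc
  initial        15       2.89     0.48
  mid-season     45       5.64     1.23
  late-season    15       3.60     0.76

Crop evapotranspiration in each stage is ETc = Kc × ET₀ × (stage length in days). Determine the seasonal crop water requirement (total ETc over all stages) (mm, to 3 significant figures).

initial: 0.48 × 2.89 × 15 = 20.81 mm
mid-season: 1.23 × 5.64 × 45 = 312.17 mm
late-season: 0.76 × 3.60 × 15 = 41.04 mm
Seasonal total = 374.02 mm

374 mm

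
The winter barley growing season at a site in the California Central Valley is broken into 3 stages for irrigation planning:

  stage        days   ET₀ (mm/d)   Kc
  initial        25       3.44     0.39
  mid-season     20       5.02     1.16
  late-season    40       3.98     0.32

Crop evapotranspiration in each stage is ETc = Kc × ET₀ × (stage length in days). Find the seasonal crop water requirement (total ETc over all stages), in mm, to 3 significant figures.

initial: 0.39 × 3.44 × 25 = 33.54 mm
mid-season: 1.16 × 5.02 × 20 = 116.46 mm
late-season: 0.32 × 3.98 × 40 = 50.94 mm
Seasonal total = 200.94 mm

201 mm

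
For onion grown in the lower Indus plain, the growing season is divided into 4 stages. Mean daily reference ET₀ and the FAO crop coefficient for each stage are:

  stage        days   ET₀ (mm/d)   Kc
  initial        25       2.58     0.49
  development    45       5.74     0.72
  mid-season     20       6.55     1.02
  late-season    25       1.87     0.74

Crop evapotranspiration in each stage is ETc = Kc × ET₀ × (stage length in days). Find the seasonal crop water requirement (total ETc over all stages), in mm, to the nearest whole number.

386 mm

initial: 0.49 × 2.58 × 25 = 31.61 mm
development: 0.72 × 5.74 × 45 = 185.98 mm
mid-season: 1.02 × 6.55 × 20 = 133.62 mm
late-season: 0.74 × 1.87 × 25 = 34.60 mm
Seasonal total = 385.81 mm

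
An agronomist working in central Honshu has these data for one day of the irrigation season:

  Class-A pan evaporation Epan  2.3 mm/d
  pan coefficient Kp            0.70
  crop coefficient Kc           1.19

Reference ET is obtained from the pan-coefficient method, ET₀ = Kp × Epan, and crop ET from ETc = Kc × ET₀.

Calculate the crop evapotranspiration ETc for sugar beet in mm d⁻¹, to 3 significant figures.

ET₀ = 0.70 × 2.3 = 1.6100 mm/d
ETc = Kc × ET₀ = 1.19 × 1.6100 = 1.9159 mm/d

1.92 mm d⁻¹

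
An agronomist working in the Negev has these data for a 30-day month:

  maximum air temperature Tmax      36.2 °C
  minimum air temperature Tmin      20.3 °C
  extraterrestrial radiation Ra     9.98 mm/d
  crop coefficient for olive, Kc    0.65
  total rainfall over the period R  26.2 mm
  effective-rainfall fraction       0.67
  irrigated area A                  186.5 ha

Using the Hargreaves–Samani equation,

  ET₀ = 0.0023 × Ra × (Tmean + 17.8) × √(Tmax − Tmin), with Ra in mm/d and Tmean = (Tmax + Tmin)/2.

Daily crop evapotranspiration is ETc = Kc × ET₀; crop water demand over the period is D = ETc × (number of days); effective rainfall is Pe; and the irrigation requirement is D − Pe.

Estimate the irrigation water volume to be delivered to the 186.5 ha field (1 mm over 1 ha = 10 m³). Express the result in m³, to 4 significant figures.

120500 m³

Tmean = (36.2 + 20.3)/2 = 28.25 °C
ET₀ = 0.0023 × 9.98 × (28.25 + 17.8) × √15.9 = 0.0023 × 9.98 × 46.05 × 3.9875 = 4.2149 mm/d
ETc = Kc × ET₀ = 0.65 × 4.2149 = 2.7397 mm/d
Crop demand D = ETc × 30 d = 2.7397 × 30 = 82.191 mm
Pe = 0.67 × 26.2 = 17.554 mm
D − Pe = 82.191 − 17.554 = 64.637 mm
Volume = 64.637 mm × 186.5 ha × 10 = 120548.0 m³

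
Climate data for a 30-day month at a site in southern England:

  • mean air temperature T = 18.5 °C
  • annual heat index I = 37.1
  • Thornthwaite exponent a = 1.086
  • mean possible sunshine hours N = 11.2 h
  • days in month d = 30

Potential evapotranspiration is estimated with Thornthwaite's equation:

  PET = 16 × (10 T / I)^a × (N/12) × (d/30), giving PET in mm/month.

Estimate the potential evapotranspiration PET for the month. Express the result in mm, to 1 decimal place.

85.5 mm

10T/I = 10 × 18.5 / 37.1 = 4.9865
(10T/I)^a = 4.9865^1.086 = 5.7254
Uncorrected PET = 16 × 5.7254 = 91.606 mm
Correction = (N/12)(d/30) = (11.2/12)(30/30) = 0.9333
PET = 91.606 × 0.9333 = 85.496 mm/month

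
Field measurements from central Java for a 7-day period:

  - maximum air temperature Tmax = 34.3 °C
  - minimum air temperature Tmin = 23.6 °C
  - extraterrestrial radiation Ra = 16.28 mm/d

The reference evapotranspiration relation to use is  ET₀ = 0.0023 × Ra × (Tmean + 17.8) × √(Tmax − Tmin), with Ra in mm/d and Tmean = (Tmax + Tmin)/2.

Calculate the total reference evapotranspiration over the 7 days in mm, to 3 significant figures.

Tmean = (34.3 + 23.6)/2 = 28.95 °C
ET₀ = 0.0023 × 16.28 × (28.95 + 17.8) × √10.7 = 0.0023 × 16.28 × 46.75 × 3.2711 = 5.7261 mm/d
Over 7 days: 5.7261 × 7 = 40.083 mm

40.1 mm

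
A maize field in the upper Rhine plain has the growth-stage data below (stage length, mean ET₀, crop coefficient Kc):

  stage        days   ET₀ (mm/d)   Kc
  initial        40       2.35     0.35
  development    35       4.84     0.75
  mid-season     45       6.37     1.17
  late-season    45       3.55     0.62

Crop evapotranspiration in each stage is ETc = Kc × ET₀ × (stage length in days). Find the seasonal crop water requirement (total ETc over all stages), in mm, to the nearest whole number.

initial: 0.35 × 2.35 × 40 = 32.90 mm
development: 0.75 × 4.84 × 35 = 127.05 mm
mid-season: 1.17 × 6.37 × 45 = 335.38 mm
late-season: 0.62 × 3.55 × 45 = 99.05 mm
Seasonal total = 594.38 mm

594 mm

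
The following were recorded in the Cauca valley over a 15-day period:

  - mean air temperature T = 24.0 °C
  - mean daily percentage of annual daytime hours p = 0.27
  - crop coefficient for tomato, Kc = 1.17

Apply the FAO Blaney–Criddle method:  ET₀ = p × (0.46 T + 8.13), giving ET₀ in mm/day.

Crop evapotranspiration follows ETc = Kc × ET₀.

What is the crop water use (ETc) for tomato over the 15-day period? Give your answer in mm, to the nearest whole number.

ET₀ = 0.27 × (0.46 × 24.0 + 8.13) = 0.27 × 19.170 = 5.1759 mm/d
ETc = Kc × ET₀ = 1.17 × 5.1759 = 6.0558 mm/d
Over 15 days: 6.0558 × 15 = 90.837 mm

91 mm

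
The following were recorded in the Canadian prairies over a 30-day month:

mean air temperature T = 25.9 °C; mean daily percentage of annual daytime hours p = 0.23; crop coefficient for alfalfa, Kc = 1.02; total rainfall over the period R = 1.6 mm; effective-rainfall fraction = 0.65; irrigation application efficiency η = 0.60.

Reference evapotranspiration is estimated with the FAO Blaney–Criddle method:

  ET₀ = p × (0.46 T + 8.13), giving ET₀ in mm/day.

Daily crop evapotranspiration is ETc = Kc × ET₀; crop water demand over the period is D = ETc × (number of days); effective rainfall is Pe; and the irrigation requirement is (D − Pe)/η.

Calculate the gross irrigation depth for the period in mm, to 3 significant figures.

233 mm

ET₀ = 0.23 × (0.46 × 25.9 + 8.13) = 0.23 × 20.044 = 4.6101 mm/d
ETc = Kc × ET₀ = 1.02 × 4.6101 = 4.7023 mm/d
Crop demand D = ETc × 30 d = 4.7023 × 30 = 141.069 mm
Pe = 0.65 × 1.6 = 1.040 mm
D − Pe = 141.069 − 1.040 = 140.029 mm
Gross irrigation = 140.029 / 0.60 = 233.382 mm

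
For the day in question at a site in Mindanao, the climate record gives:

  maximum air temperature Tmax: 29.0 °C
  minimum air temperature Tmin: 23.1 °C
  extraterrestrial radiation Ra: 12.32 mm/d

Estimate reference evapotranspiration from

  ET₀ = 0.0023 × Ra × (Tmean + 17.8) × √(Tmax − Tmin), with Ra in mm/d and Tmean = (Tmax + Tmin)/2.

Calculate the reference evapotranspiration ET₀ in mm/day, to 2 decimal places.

Tmean = (29.0 + 23.1)/2 = 26.05 °C
ET₀ = 0.0023 × 12.32 × (26.05 + 17.8) × √5.9 = 0.0023 × 12.32 × 43.85 × 2.4290 = 3.0181 mm/d

3.02 mm/day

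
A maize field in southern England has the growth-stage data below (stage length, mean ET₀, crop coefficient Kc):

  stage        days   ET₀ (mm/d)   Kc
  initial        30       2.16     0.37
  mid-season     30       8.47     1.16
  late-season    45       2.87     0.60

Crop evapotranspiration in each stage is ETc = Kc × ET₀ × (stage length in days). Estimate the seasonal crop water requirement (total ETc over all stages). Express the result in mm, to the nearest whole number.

initial: 0.37 × 2.16 × 30 = 23.98 mm
mid-season: 1.16 × 8.47 × 30 = 294.76 mm
late-season: 0.60 × 2.87 × 45 = 77.49 mm
Seasonal total = 396.23 mm

396 mm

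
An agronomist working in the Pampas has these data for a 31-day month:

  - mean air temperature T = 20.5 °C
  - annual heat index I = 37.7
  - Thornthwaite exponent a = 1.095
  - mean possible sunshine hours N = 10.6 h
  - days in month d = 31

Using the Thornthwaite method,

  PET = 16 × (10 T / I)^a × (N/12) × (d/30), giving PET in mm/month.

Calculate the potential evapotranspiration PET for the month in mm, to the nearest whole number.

10T/I = 10 × 20.5 / 37.7 = 5.4377
(10T/I)^a = 5.4377^1.095 = 6.3867
Uncorrected PET = 16 × 6.3867 = 102.187 mm
Correction = (N/12)(d/30) = (10.6/12)(31/30) = 0.9128
PET = 102.187 × 0.9128 = 93.276 mm/month

93 mm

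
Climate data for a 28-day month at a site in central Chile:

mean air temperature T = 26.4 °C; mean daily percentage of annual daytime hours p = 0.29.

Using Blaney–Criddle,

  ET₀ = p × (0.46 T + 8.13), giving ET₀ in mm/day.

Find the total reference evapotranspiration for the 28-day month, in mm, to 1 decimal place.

164.6 mm

ET₀ = 0.29 × (0.46 × 26.4 + 8.13) = 0.29 × 20.274 = 5.8795 mm/d
Monthly total = 5.8795 × 28 = 164.626 mm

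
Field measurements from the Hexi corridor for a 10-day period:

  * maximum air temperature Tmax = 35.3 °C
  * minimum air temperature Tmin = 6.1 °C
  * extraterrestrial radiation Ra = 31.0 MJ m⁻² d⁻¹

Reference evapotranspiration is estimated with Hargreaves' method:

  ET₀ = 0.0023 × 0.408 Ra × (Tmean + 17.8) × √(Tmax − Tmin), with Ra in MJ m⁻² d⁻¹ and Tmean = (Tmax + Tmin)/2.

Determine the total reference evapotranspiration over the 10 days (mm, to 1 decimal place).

Tmean = (35.3 + 6.1)/2 = 20.70 °C
0.408 Ra = 0.408 × 31.0 = 12.6480 mm/d equivalent
ET₀ = 0.0023 × 12.6480 × (20.70 + 17.8) × √29.2 = 0.0023 × 12.6480 × 38.50 × 5.4037 = 6.0520 mm/d
Over 10 days: 6.0520 × 10 = 60.520 mm

60.5 mm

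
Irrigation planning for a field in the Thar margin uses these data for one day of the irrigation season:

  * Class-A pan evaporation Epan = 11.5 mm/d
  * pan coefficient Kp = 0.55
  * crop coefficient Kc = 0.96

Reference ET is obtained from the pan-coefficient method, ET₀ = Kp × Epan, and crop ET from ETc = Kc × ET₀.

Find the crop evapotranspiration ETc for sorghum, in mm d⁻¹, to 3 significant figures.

ET₀ = 0.55 × 11.5 = 6.3250 mm/d
ETc = Kc × ET₀ = 0.96 × 6.3250 = 6.0720 mm/d

6.07 mm d⁻¹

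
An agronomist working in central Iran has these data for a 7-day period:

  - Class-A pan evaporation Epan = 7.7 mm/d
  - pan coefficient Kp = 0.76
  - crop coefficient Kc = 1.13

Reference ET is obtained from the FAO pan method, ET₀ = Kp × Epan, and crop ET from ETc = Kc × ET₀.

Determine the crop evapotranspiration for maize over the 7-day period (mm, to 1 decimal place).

ET₀ = 0.76 × 7.7 = 5.8520 mm/d
ETc = Kc × ET₀ = 1.13 × 5.8520 = 6.6128 mm/d
Over 7 days: 6.6128 × 7 = 46.290 mm

46.3 mm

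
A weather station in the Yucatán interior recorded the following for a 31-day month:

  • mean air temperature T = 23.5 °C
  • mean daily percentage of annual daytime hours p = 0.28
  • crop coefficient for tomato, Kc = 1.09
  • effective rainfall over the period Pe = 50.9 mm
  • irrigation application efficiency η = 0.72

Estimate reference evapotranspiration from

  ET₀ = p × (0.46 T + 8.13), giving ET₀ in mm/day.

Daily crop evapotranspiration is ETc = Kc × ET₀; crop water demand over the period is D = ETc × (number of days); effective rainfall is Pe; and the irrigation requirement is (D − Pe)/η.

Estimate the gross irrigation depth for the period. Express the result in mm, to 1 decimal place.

ET₀ = 0.28 × (0.46 × 23.5 + 8.13) = 0.28 × 18.940 = 5.3032 mm/d
ETc = Kc × ET₀ = 1.09 × 5.3032 = 5.7805 mm/d
Crop demand D = ETc × 31 d = 5.7805 × 31 = 179.196 mm
D − Pe = 179.196 − 50.9 = 128.296 mm
Gross irrigation = 128.296 / 0.72 = 178.189 mm

178.2 mm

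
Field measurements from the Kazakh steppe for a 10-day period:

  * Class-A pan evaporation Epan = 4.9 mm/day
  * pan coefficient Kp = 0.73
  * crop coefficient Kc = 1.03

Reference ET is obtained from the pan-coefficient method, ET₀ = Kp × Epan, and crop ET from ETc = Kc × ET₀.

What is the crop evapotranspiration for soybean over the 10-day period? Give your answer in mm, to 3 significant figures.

36.8 mm

ET₀ = 0.73 × 4.9 = 3.5770 mm/d
ETc = Kc × ET₀ = 1.03 × 3.5770 = 3.6843 mm/d
Over 10 days: 3.6843 × 10 = 36.843 mm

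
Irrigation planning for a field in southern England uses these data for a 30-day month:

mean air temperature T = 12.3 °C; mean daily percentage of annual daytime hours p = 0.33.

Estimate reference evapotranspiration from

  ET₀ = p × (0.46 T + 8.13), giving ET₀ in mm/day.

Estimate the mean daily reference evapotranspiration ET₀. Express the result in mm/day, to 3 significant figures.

ET₀ = 0.33 × (0.46 × 12.3 + 8.13) = 0.33 × 13.788 = 4.5500 mm/d

4.55 mm/day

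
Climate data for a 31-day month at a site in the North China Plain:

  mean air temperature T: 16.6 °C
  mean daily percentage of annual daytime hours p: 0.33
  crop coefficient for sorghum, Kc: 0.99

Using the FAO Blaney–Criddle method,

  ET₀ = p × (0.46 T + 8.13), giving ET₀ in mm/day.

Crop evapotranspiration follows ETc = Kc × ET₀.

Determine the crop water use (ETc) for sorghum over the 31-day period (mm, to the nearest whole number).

160 mm

ET₀ = 0.33 × (0.46 × 16.6 + 8.13) = 0.33 × 15.766 = 5.2028 mm/d
ETc = Kc × ET₀ = 0.99 × 5.2028 = 5.1508 mm/d
Over 31 days: 5.1508 × 31 = 159.675 mm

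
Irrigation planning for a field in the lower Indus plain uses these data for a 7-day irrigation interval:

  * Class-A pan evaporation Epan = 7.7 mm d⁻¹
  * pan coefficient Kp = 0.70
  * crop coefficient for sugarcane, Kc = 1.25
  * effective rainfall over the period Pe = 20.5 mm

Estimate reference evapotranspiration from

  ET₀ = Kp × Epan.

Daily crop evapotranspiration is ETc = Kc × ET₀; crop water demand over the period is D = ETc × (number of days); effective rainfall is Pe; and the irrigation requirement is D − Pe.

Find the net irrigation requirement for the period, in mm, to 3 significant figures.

26.7 mm

ET₀ = 0.70 × 7.7 = 5.3900 mm/d
ETc = Kc × ET₀ = 1.25 × 5.3900 = 6.7375 mm/d
Crop demand D = ETc × 7 d = 6.7375 × 7 = 47.163 mm
D − Pe = 47.163 − 20.5 = 26.663 mm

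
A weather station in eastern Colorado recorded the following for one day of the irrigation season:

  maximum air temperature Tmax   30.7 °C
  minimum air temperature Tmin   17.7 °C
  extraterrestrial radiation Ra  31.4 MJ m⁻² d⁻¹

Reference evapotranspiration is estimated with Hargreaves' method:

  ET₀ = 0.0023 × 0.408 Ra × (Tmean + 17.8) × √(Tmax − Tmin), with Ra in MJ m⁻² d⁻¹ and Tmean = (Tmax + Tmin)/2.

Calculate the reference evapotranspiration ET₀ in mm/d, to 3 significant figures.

4.46 mm/d

Tmean = (30.7 + 17.7)/2 = 24.20 °C
0.408 Ra = 0.408 × 31.4 = 12.8112 mm/d equivalent
ET₀ = 0.0023 × 12.8112 × (24.20 + 17.8) × √13.0 = 0.0023 × 12.8112 × 42.00 × 3.6056 = 4.4622 mm/d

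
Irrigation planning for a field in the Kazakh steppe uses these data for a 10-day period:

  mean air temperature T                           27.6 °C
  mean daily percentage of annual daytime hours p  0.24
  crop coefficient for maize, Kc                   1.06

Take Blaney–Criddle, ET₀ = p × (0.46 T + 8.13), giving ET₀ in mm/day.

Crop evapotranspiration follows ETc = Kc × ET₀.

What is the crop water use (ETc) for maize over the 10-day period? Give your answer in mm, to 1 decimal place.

ET₀ = 0.24 × (0.46 × 27.6 + 8.13) = 0.24 × 20.826 = 4.9982 mm/d
ETc = Kc × ET₀ = 1.06 × 4.9982 = 5.2981 mm/d
Over 10 days: 5.2981 × 10 = 52.981 mm

53.0 mm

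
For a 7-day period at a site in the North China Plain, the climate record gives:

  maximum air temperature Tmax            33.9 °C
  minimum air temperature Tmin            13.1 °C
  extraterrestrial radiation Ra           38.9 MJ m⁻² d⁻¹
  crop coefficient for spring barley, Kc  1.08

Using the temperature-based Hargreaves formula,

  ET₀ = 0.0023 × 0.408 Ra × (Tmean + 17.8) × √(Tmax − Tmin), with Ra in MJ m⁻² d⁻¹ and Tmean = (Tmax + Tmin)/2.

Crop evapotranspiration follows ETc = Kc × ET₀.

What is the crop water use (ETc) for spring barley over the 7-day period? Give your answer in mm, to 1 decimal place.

52.0 mm

Tmean = (33.9 + 13.1)/2 = 23.50 °C
0.408 Ra = 0.408 × 38.9 = 15.8712 mm/d equivalent
ET₀ = 0.0023 × 15.8712 × (23.50 + 17.8) × √20.8 = 0.0023 × 15.8712 × 41.30 × 4.5607 = 6.8757 mm/d
ETc = Kc × ET₀ = 1.08 × 6.8757 = 7.4258 mm/d
Over 7 days: 7.4258 × 7 = 51.981 mm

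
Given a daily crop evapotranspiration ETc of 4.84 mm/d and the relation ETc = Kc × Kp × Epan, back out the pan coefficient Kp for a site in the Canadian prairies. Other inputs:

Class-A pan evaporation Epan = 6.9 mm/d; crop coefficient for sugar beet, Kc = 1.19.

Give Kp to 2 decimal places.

0.59

ETc = Kc × Kp × Epan  ⇒  Kp = ETc / (Kc × Epan)
Kp = 4.84 / (1.19 × 6.9) = 4.84 / 8.211 = 0.5895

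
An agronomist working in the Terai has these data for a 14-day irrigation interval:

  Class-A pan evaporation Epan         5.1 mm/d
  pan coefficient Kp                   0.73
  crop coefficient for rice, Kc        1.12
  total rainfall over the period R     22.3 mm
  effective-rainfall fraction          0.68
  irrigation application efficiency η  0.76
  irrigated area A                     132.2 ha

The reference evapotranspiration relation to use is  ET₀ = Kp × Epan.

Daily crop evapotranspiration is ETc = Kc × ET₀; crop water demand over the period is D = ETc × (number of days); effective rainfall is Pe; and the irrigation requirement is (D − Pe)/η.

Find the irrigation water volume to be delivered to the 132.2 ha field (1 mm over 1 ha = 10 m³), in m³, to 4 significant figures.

75170 m³

ET₀ = 0.73 × 5.1 = 3.7230 mm/d
ETc = Kc × ET₀ = 1.12 × 3.7230 = 4.1698 mm/d
Crop demand D = ETc × 14 d = 4.1698 × 14 = 58.377 mm
Pe = 0.68 × 22.3 = 15.164 mm
D − Pe = 58.377 − 15.164 = 43.213 mm
Gross irrigation = 43.213 / 0.76 = 56.859 mm
Volume = 56.859 mm × 132.2 ha × 10 = 75167.6 m³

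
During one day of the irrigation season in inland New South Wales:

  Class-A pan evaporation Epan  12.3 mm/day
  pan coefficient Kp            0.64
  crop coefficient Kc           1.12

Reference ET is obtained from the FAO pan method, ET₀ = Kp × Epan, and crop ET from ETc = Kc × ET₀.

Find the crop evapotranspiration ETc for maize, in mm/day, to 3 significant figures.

8.82 mm/day

ET₀ = 0.64 × 12.3 = 7.8720 mm/d
ETc = Kc × ET₀ = 1.12 × 7.8720 = 8.8166 mm/d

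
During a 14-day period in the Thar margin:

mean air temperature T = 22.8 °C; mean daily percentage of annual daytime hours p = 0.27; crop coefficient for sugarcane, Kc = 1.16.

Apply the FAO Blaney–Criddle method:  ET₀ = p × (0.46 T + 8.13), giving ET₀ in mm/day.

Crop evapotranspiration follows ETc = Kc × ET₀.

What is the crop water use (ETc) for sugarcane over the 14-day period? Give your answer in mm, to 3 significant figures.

81.6 mm

ET₀ = 0.27 × (0.46 × 22.8 + 8.13) = 0.27 × 18.618 = 5.0269 mm/d
ETc = Kc × ET₀ = 1.16 × 5.0269 = 5.8312 mm/d
Over 14 days: 5.8312 × 14 = 81.637 mm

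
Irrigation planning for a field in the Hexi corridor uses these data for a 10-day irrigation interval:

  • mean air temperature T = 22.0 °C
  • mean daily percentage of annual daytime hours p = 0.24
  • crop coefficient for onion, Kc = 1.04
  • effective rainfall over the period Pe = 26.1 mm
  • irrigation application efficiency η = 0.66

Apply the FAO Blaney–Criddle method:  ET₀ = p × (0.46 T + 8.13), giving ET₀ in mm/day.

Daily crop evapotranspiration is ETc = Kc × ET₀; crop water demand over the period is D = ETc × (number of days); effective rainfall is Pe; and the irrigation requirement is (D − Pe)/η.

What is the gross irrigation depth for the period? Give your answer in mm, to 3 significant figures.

29.5 mm

ET₀ = 0.24 × (0.46 × 22.0 + 8.13) = 0.24 × 18.250 = 4.3800 mm/d
ETc = Kc × ET₀ = 1.04 × 4.3800 = 4.5552 mm/d
Crop demand D = ETc × 10 d = 4.5552 × 10 = 45.552 mm
D − Pe = 45.552 − 26.1 = 19.452 mm
Gross irrigation = 19.452 / 0.66 = 29.473 mm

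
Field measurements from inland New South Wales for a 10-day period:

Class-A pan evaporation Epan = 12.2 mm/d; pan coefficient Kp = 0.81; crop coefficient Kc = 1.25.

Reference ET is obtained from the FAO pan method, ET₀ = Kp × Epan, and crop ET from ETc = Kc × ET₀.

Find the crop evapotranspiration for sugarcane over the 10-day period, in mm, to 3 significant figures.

ET₀ = 0.81 × 12.2 = 9.8820 mm/d
ETc = Kc × ET₀ = 1.25 × 9.8820 = 12.3525 mm/d
Over 10 days: 12.3525 × 10 = 123.525 mm

124 mm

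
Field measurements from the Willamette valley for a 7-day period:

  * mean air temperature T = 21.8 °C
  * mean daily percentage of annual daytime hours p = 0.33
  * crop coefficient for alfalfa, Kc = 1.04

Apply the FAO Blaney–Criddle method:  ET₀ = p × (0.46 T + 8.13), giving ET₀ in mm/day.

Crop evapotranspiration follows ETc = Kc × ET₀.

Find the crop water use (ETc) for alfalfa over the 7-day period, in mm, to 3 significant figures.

43.6 mm

ET₀ = 0.33 × (0.46 × 21.8 + 8.13) = 0.33 × 18.158 = 5.9921 mm/d
ETc = Kc × ET₀ = 1.04 × 5.9921 = 6.2318 mm/d
Over 7 days: 6.2318 × 7 = 43.623 mm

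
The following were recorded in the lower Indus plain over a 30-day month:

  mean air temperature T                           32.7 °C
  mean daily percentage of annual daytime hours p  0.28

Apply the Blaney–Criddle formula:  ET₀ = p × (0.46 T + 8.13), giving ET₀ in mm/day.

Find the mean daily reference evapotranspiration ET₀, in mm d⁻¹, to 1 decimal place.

6.5 mm d⁻¹

ET₀ = 0.28 × (0.46 × 32.7 + 8.13) = 0.28 × 23.172 = 6.4882 mm/d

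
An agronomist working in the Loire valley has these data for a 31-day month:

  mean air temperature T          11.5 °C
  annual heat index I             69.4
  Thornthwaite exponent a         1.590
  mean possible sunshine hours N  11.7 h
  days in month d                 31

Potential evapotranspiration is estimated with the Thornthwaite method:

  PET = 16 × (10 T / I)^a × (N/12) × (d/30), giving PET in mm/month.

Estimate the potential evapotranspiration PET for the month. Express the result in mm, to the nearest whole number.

10T/I = 10 × 11.5 / 69.4 = 1.6571
(10T/I)^a = 1.6571^1.590 = 2.2324
Uncorrected PET = 16 × 2.2324 = 35.718 mm
Correction = (N/12)(d/30) = (11.7/12)(31/30) = 1.0075
PET = 35.718 × 1.0075 = 35.986 mm/month

36 mm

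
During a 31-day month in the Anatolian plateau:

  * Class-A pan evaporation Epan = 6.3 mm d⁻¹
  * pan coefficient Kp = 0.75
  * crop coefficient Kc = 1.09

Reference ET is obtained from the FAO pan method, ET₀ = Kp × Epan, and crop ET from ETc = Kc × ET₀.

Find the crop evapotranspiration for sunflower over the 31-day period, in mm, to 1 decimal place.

ET₀ = 0.75 × 6.3 = 4.7250 mm/d
ETc = Kc × ET₀ = 1.09 × 4.7250 = 5.1503 mm/d
Over 31 days: 5.1503 × 31 = 159.659 mm

159.7 mm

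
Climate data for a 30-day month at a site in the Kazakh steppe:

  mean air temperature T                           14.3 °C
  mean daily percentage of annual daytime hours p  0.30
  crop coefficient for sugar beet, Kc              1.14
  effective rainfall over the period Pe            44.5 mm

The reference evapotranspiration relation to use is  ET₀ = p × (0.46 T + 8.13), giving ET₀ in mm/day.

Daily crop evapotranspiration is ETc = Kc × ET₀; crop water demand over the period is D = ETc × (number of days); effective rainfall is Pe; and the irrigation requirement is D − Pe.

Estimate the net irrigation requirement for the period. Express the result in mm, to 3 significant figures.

106 mm

ET₀ = 0.30 × (0.46 × 14.3 + 8.13) = 0.30 × 14.708 = 4.4124 mm/d
ETc = Kc × ET₀ = 1.14 × 4.4124 = 5.0301 mm/d
Crop demand D = ETc × 30 d = 5.0301 × 30 = 150.903 mm
D − Pe = 150.903 − 44.5 = 106.403 mm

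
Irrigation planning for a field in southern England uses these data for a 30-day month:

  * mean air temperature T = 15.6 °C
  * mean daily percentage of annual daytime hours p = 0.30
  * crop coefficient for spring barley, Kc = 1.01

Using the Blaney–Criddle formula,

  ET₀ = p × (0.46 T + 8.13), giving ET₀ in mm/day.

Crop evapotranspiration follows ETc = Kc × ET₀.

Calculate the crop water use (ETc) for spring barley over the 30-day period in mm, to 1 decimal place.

139.1 mm

ET₀ = 0.30 × (0.46 × 15.6 + 8.13) = 0.30 × 15.306 = 4.5918 mm/d
ETc = Kc × ET₀ = 1.01 × 4.5918 = 4.6377 mm/d
Over 30 days: 4.6377 × 30 = 139.131 mm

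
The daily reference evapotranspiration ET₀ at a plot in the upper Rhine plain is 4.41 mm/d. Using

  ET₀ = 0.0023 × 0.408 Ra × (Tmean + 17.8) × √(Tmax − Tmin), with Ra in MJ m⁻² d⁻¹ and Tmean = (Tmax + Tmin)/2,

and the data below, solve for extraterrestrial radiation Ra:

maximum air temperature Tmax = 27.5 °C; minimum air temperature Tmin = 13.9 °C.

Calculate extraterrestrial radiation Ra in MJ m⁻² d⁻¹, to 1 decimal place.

Tmean = (27.5+13.9)/2 = 20.70 °C; ΔT = 13.6
Ra = ET₀ / [0.0023 × 0.408 × (Tmean+17.8) × √ΔT]
   = 4.41 / (0.0023 × 0.408 × 38.50 × 3.6878) = 33.100 MJ m⁻² d⁻¹

33.1 MJ m⁻² d⁻¹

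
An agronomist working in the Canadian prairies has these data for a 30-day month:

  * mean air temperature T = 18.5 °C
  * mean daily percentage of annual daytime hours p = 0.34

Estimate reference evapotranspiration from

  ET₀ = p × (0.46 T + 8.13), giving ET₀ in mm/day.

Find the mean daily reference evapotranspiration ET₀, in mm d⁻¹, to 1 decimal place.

ET₀ = 0.34 × (0.46 × 18.5 + 8.13) = 0.34 × 16.640 = 5.6576 mm/d

5.7 mm d⁻¹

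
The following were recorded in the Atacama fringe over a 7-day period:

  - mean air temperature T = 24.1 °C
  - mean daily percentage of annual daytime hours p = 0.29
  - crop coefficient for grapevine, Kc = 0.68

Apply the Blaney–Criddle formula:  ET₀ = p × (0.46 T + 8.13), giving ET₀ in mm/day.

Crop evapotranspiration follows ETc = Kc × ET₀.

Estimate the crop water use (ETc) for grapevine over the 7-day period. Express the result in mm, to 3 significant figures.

26.5 mm

ET₀ = 0.29 × (0.46 × 24.1 + 8.13) = 0.29 × 19.216 = 5.5726 mm/d
ETc = Kc × ET₀ = 0.68 × 5.5726 = 3.7894 mm/d
Over 7 days: 3.7894 × 7 = 26.526 mm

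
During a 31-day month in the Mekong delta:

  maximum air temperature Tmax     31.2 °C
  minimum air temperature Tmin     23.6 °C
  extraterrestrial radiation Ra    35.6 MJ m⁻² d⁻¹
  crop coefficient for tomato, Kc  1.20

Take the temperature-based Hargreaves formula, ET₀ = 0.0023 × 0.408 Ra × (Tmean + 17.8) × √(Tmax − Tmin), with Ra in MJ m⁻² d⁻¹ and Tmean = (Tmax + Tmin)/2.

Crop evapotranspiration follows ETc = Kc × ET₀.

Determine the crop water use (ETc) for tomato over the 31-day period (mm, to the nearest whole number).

155 mm

Tmean = (31.2 + 23.6)/2 = 27.40 °C
0.408 Ra = 0.408 × 35.6 = 14.5248 mm/d equivalent
ET₀ = 0.0023 × 14.5248 × (27.40 + 17.8) × √7.6 = 0.0023 × 14.5248 × 45.20 × 2.7568 = 4.1628 mm/d
ETc = Kc × ET₀ = 1.20 × 4.1628 = 4.9954 mm/d
Over 31 days: 4.9954 × 31 = 154.857 mm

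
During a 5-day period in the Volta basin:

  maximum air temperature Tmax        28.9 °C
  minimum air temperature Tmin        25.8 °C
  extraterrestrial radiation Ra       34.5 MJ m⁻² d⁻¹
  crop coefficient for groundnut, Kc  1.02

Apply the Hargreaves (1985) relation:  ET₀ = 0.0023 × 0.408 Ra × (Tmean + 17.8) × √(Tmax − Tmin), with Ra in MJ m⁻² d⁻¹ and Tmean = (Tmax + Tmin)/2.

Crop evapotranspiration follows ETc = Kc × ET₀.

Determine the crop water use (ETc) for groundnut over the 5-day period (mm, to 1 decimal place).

Tmean = (28.9 + 25.8)/2 = 27.35 °C
0.408 Ra = 0.408 × 34.5 = 14.0760 mm/d equivalent
ET₀ = 0.0023 × 14.0760 × (27.35 + 17.8) × √3.1 = 0.0023 × 14.0760 × 45.15 × 1.7607 = 2.5737 mm/d
ETc = Kc × ET₀ = 1.02 × 2.5737 = 2.6252 mm/d
Over 5 days: 2.6252 × 5 = 13.126 mm

13.1 mm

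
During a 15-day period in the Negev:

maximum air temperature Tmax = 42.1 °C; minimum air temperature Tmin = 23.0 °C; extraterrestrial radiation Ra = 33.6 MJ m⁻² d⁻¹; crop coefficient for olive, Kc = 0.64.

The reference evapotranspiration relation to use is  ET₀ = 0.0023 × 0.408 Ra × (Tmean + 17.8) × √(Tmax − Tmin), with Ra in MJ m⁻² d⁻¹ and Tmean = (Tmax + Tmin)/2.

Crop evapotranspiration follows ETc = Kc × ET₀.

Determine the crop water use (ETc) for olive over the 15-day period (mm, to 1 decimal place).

Tmean = (42.1 + 23.0)/2 = 32.55 °C
0.408 Ra = 0.408 × 33.6 = 13.7088 mm/d equivalent
ET₀ = 0.0023 × 13.7088 × (32.55 + 17.8) × √19.1 = 0.0023 × 13.7088 × 50.35 × 4.3704 = 6.9382 mm/d
ETc = Kc × ET₀ = 0.64 × 6.9382 = 4.4404 mm/d
Over 15 days: 4.4404 × 15 = 66.606 mm

66.6 mm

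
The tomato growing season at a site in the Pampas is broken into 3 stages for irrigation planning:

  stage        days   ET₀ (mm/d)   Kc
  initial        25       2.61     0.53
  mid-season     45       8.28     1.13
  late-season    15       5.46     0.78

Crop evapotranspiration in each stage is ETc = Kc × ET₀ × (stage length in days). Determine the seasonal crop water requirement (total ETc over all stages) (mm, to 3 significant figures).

initial: 0.53 × 2.61 × 25 = 34.58 mm
mid-season: 1.13 × 8.28 × 45 = 421.04 mm
late-season: 0.78 × 5.46 × 15 = 63.88 mm
Seasonal total = 519.50 mm

520 mm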